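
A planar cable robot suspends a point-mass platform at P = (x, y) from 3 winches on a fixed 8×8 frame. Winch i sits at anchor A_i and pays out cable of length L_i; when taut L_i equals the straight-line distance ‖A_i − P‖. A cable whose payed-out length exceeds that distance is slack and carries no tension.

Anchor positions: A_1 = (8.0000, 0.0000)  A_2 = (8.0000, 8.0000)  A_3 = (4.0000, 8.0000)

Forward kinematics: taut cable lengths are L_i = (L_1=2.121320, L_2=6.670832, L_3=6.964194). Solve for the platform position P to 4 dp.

expand ‖A_i−P‖²=L_i² and subtract eq 1 (k_i ≔ ‖A_i‖²−L_i²)
k_1 = 64.0000+0.0000−4.5000 = 59.5000
eq1−eq2 → [0.0000  -16.0000]·P = -24.0000
eq1−eq3 → [8.0000  -16.0000]·P = 28.0000
2×2 solve → P = (6.5000, 1.5000)

(6.5000, 1.5000)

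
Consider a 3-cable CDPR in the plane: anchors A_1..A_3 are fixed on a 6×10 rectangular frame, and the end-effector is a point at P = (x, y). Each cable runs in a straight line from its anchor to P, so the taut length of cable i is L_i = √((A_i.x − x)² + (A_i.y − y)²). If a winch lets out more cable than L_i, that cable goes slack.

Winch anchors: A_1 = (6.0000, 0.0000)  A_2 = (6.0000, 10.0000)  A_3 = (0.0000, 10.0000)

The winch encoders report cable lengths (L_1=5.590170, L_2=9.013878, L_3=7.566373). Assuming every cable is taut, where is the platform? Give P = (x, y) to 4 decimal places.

expand ‖A_i−P‖²=L_i² and subtract eq 1 (k_i ≔ ‖A_i‖²−L_i²)
k_1 = 36.0000+0.0000−31.2500 = 4.7500
eq1−eq2 → [0.0000  -20.0000]·P = -50.0000
eq1−eq3 → [12.0000  -20.0000]·P = -38.0000
2×2 solve → P = (1.0000, 2.5000)

(1.0000, 2.5000)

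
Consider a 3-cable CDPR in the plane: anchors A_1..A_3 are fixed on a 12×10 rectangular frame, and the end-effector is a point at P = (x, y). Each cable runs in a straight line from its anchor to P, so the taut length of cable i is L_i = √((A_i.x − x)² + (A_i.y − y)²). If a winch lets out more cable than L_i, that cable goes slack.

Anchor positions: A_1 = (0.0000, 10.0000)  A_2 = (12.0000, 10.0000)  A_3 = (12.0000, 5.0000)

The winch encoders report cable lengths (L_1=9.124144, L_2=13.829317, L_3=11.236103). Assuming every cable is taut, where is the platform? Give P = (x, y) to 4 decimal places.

expand ‖A_i−P‖²=L_i² and subtract eq 1 (c_i ≔ ‖A_i‖²−L_i²)
c_1 = 0.0000+100.0000−83.2500 = 16.7500
eq1−eq2 → [-24.0000  0.0000]·P = -36.0000
eq1−eq3 → [-24.0000  10.0000]·P = -26.0000
2×2 solve → P = (1.5000, 1.0000)

(1.5000, 1.0000)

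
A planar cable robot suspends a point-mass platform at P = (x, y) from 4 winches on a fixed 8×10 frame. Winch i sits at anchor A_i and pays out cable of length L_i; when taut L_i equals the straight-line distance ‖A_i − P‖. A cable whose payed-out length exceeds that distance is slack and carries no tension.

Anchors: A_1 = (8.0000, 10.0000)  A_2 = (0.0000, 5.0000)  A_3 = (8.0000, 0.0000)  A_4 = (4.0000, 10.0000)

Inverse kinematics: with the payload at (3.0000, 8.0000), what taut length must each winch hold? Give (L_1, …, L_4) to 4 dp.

(5.3852, 4.2426, 9.4340, 2.2361)

cable 1: Δx=5.0000, Δy=2.0000; L_1 = √(Δx²+Δy²) = 5.3852
cable 2: Δx=-3.0000, Δy=-3.0000; L_2 = √(Δx²+Δy²) = 4.2426
cable 3: Δx=5.0000, Δy=-8.0000; L_3 = √(Δx²+Δy²) = 9.4340
cable 4: Δx=1.0000, Δy=2.0000; L_4 = √(Δx²+Δy²) = 2.2361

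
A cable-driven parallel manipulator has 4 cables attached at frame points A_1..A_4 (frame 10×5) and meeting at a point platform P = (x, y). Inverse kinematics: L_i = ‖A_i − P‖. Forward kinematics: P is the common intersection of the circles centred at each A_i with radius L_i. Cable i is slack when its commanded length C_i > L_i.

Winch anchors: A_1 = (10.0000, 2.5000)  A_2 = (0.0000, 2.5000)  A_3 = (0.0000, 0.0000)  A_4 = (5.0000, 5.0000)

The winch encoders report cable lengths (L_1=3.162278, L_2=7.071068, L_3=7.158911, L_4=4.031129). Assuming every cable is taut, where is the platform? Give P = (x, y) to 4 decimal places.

(7.0000, 1.5000)

circle eqns → linear via eq_j − eq_1; set c_j = A_j·A_j − L_j²
c_1 = 100.0000+6.2500−10.0000 = 96.2500
20.0000·x + 0.0000·y = c_1−c_2 = 140.0000
20.0000·x + 5.0000·y = c_1−c_3 = 147.5000
10.0000·x − 5.0000·y = c_1−c_4 = 62.5000
solve first two rows → x=7.0000, y=1.5000
check cable 4: ‖A_4−P‖² = 16.2500 ≈ L_4² = 16.2500 ✓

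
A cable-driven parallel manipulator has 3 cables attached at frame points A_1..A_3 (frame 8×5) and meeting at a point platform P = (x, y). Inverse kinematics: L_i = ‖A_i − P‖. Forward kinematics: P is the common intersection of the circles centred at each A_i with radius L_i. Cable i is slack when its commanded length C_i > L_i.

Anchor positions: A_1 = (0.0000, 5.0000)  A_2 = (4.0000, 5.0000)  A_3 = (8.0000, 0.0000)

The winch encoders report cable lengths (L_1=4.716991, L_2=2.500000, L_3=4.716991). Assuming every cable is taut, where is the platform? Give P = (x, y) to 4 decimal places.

each cable: (A_i−P)·(A_i−P) = L_i²; let q_i = ‖A_i‖²−L_i²
q_1 = 0.0000+25.0000−22.2500 = 2.7500
row 1: -8.0000x + 0.0000y = -32.0000  (q_2=34.7500)
row 2: -16.0000x + 10.0000y = -39.0000  (q_3=41.7500)
Cramer on rows 1–2 → x = 4.0000, y = 2.5000

(4.0000, 2.5000)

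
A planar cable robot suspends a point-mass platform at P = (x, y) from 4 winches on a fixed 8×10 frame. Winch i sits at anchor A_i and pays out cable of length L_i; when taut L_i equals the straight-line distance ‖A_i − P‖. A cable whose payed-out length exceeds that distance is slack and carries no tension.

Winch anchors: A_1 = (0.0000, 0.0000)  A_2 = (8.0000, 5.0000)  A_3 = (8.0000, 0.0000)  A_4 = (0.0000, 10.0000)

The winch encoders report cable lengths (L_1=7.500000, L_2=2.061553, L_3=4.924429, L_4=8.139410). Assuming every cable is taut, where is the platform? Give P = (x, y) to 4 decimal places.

circle eqns → linear via eq_j − eq_1; set c_j = A_j·A_j − L_j²
c_1 = 0.0000+0.0000−56.2500 = -56.2500
-16.0000·x − 10.0000·y = c_1−c_2 = -141.0000
-16.0000·x + 0.0000·y = c_1−c_3 = -96.0000
0.0000·x − 20.0000·y = c_1−c_4 = -90.0000
solve first two rows → x=6.0000, y=4.5000
check cable 4: ‖A_4−P‖² = 66.2500 ≈ L_4² = 66.2500 ✓

(6.0000, 4.5000)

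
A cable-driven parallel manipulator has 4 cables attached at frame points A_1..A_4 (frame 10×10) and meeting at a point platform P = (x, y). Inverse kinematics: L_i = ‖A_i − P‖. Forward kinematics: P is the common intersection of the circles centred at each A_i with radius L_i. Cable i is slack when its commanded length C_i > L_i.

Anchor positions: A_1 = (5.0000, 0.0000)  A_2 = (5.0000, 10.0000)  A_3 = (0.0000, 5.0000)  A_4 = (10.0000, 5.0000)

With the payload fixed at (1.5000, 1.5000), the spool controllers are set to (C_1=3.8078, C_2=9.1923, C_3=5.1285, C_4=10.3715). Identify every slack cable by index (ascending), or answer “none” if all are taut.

i=1: geometric 3.8079 vs commanded 3.8078 ⇒ taut
i=2: geometric 9.1924 vs commanded 9.1923 ⇒ taut
i=3: geometric 3.8079 vs commanded 5.1285 ⇒ slack
i=4: geometric 9.1924 vs commanded 10.3715 ⇒ slack

3, 4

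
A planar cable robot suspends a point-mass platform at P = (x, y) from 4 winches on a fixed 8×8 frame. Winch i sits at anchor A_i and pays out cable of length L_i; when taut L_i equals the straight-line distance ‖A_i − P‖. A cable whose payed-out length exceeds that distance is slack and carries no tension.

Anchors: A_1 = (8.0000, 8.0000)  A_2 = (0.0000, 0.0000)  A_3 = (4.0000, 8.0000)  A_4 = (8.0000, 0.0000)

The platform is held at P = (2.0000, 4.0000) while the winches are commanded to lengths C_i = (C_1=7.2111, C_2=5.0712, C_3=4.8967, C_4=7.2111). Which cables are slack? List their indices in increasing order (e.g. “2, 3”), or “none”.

cable 1: L_1 = ‖A_1−P‖ = 7.2111;  C_1 = 7.2111 → taut
cable 2: L_2 = ‖A_2−P‖ = 4.4721;  C_2 = 5.0712 → slack
cable 3: L_3 = ‖A_3−P‖ = 4.4721;  C_3 = 4.8967 → slack
cable 4: L_4 = ‖A_4−P‖ = 7.2111;  C_4 = 7.2111 → taut

2, 3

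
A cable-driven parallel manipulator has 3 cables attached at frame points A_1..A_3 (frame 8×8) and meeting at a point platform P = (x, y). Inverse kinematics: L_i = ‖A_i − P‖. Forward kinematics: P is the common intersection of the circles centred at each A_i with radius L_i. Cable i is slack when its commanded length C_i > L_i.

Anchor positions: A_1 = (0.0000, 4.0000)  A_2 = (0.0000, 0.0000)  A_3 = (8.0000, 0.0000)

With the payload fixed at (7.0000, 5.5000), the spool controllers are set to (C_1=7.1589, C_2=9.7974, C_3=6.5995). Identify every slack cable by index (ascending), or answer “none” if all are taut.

2, 3

cable 1: L_1 = ‖A_1−P‖ = 7.1589;  C_1 = 7.1589 → taut
cable 2: L_2 = ‖A_2−P‖ = 8.9022;  C_2 = 9.7974 → slack
cable 3: L_3 = ‖A_3−P‖ = 5.5902;  C_3 = 6.5995 → slack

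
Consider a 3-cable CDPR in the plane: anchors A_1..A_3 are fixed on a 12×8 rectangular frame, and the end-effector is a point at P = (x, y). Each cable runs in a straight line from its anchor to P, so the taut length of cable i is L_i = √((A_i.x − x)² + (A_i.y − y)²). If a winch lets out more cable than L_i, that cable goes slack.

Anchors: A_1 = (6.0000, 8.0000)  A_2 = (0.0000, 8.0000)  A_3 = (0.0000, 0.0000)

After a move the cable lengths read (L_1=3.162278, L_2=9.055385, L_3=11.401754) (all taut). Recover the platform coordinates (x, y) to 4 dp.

(9.0000, 7.0000)

expand ‖A_i−P‖²=L_i² and subtract eq 1 (k_i ≔ ‖A_i‖²−L_i²)
k_1 = 36.0000+64.0000−10.0000 = 90.0000
eq1−eq2 → [12.0000  0.0000]·P = 108.0000
eq1−eq3 → [12.0000  16.0000]·P = 220.0000
2×2 solve → P = (9.0000, 7.0000)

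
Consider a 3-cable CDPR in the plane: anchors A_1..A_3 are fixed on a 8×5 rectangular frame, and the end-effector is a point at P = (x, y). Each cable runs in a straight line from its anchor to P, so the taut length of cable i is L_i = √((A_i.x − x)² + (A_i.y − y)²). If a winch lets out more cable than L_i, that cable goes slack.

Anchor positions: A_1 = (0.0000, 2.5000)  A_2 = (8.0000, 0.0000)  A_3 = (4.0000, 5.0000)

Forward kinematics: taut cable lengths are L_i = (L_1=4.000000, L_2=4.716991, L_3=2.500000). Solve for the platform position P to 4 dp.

(4.0000, 2.5000)

each cable: (A_i−P)·(A_i−P) = L_i²; let q_i = ‖A_i‖²−L_i²
q_1 = 0.0000+6.2500−16.0000 = -9.7500
row 1: -16.0000x + 5.0000y = -51.5000  (q_2=41.7500)
row 2: -8.0000x − 5.0000y = -44.5000  (q_3=34.7500)
Cramer on rows 1–2 → x = 4.0000, y = 2.5000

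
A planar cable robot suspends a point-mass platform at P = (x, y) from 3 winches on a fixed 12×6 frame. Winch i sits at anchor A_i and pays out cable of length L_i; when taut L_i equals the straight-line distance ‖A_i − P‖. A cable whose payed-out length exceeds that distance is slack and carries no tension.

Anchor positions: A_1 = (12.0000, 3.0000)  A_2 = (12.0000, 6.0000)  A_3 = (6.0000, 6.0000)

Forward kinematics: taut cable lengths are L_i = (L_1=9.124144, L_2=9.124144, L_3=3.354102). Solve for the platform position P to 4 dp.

(3.0000, 4.5000)

expand ‖A_i−P‖²=L_i² and subtract eq 1 (q_i ≔ ‖A_i‖²−L_i²)
q_1 = 144.0000+9.0000−83.2500 = 69.7500
eq1−eq2 → [0.0000  -6.0000]·P = -27.0000
eq1−eq3 → [12.0000  -6.0000]·P = 9.0000
2×2 solve → P = (3.0000, 4.5000)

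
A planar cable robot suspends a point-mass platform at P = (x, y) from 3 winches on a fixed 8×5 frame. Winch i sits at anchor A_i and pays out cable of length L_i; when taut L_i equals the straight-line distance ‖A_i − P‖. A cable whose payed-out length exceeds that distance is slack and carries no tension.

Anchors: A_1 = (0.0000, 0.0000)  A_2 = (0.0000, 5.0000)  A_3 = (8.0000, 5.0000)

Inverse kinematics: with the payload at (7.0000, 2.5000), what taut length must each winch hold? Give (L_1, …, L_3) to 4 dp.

cable 1: Δx=-7.0000, Δy=-2.5000; L_1 = √(Δx²+Δy²) = 7.4330
cable 2: Δx=-7.0000, Δy=2.5000; L_2 = √(Δx²+Δy²) = 7.4330
cable 3: Δx=1.0000, Δy=2.5000; L_3 = √(Δx²+Δy²) = 2.6926

(7.4330, 7.4330, 2.6926)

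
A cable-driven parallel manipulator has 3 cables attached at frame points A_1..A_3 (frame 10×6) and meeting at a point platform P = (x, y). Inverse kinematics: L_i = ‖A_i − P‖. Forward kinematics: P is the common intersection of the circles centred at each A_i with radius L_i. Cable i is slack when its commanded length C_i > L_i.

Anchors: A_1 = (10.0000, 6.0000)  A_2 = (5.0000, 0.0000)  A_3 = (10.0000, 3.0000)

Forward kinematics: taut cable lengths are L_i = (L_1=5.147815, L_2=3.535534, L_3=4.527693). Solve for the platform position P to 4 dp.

(5.5000, 3.5000)

each cable: (A_i−P)·(A_i−P) = L_i²; let c_i = ‖A_i‖²−L_i²
c_1 = 100.0000+36.0000−26.5000 = 109.5000
row 1: 10.0000x + 12.0000y = 97.0000  (c_2=12.5000)
row 2: 0.0000x + 6.0000y = 21.0000  (c_3=88.5000)
Cramer on rows 1–2 → x = 5.5000, y = 3.5000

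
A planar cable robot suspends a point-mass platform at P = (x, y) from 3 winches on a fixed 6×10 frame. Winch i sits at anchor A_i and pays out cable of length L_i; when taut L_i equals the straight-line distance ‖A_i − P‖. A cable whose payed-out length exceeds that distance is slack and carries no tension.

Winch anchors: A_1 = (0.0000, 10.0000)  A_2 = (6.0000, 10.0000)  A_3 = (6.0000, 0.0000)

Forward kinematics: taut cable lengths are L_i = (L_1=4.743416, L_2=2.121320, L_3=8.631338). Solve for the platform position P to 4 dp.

expand ‖A_i−P‖²=L_i² and subtract eq 1 (k_i ≔ ‖A_i‖²−L_i²)
k_1 = 0.0000+100.0000−22.5000 = 77.5000
eq1−eq2 → [-12.0000  0.0000]·P = -54.0000
eq1−eq3 → [-12.0000  20.0000]·P = 116.0000
2×2 solve → P = (4.5000, 8.5000)

(4.5000, 8.5000)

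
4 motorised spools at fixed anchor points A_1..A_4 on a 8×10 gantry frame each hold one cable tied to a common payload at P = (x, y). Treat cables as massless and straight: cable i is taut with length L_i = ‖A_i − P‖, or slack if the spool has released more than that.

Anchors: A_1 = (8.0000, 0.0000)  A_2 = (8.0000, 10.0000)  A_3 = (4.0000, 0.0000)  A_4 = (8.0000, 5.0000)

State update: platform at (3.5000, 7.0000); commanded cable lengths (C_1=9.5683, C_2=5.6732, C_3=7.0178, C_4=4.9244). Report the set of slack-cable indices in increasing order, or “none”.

i=1: geometric 8.3217 vs commanded 9.5683 ⇒ slack
i=2: geometric 5.4083 vs commanded 5.6732 ⇒ slack
i=3: geometric 7.0178 vs commanded 7.0178 ⇒ taut
i=4: geometric 4.9244 vs commanded 4.9244 ⇒ taut

1, 2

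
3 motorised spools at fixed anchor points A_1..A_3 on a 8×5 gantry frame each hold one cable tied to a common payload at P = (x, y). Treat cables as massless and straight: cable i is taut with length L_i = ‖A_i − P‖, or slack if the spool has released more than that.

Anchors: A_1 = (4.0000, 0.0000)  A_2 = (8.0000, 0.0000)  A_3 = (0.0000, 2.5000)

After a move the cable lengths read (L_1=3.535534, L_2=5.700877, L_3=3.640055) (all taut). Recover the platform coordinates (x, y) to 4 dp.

(3.5000, 3.5000)

circle eqns → linear via eq_j − eq_1; set c_j = A_j·A_j − L_j²
c_1 = 16.0000+0.0000−12.5000 = 3.5000
-8.0000·x + 0.0000·y = c_1−c_2 = -28.0000
8.0000·x − 5.0000·y = c_1−c_3 = 10.5000
solve first two rows → x=3.5000, y=3.5000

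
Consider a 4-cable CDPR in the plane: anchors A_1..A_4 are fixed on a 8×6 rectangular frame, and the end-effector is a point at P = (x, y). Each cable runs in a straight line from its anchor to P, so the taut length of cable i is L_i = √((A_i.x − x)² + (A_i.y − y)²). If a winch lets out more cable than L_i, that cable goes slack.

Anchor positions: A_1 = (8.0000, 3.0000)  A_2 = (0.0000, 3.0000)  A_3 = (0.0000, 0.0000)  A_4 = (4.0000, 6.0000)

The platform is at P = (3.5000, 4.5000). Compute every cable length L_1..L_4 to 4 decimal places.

L_1: Δ = A_1−P = (4.5000, -1.5000) → ‖Δ‖ = √22.5000 = 4.7434
L_2: Δ = A_2−P = (-3.5000, -1.5000) → ‖Δ‖ = √14.5000 = 3.8079
L_3: Δ = A_3−P = (-3.5000, -4.5000) → ‖Δ‖ = √32.5000 = 5.7009
L_4: Δ = A_4−P = (0.5000, 1.5000) → ‖Δ‖ = √2.5000 = 1.5811

(4.7434, 3.8079, 5.7009, 1.5811)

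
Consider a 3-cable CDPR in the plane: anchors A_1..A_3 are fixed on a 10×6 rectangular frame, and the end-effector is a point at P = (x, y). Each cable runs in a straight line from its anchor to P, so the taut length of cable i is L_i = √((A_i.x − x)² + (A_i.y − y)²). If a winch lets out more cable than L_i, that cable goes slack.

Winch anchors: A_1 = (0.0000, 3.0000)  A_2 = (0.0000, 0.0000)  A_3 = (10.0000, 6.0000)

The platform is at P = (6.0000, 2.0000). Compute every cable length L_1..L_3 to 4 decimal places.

(6.0828, 6.3246, 5.6569)

L_1: Δ = A_1−P = (-6.0000, 1.0000) → ‖Δ‖ = √37.0000 = 6.0828
L_2: Δ = A_2−P = (-6.0000, -2.0000) → ‖Δ‖ = √40.0000 = 6.3246
L_3: Δ = A_3−P = (4.0000, 4.0000) → ‖Δ‖ = √32.0000 = 5.6569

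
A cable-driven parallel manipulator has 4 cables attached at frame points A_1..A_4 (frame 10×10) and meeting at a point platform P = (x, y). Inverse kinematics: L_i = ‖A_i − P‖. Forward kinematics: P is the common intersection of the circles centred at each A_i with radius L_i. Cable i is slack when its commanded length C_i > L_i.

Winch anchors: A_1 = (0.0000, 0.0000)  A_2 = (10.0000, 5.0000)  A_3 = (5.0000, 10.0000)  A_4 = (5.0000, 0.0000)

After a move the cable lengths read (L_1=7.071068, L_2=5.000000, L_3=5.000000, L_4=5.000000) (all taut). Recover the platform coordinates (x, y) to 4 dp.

each cable: (A_i−P)·(A_i−P) = L_i²; let k_i = ‖A_i‖²−L_i²
k_1 = 0.0000+0.0000−50.0000 = -50.0000
row 1: -20.0000x − 10.0000y = -150.0000  (k_2=100.0000)
row 2: -10.0000x − 20.0000y = -150.0000  (k_3=100.0000)
row 3: -10.0000x + 0.0000y = -50.0000  (k_4=0.0000)
Cramer on rows 1–2 → x = 5.0000, y = 5.0000
check cable 4: ‖A_4−P‖² = 25.0000 ≈ L_4² = 25.0000 ✓

(5.0000, 5.0000)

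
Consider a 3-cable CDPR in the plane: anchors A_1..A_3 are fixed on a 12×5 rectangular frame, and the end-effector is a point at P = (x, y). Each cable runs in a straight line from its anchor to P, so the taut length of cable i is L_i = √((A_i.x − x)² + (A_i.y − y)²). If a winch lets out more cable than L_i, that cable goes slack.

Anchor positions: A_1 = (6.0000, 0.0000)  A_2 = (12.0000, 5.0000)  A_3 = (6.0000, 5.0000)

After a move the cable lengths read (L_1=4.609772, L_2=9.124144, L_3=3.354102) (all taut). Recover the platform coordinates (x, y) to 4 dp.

circle eqns → linear via eq_j − eq_1; set k_j = A_j·A_j − L_j²
k_1 = 36.0000+0.0000−21.2500 = 14.7500
-12.0000·x − 10.0000·y = k_1−k_2 = -71.0000
0.0000·x − 10.0000·y = k_1−k_3 = -35.0000
solve first two rows → x=3.0000, y=3.5000

(3.0000, 3.5000)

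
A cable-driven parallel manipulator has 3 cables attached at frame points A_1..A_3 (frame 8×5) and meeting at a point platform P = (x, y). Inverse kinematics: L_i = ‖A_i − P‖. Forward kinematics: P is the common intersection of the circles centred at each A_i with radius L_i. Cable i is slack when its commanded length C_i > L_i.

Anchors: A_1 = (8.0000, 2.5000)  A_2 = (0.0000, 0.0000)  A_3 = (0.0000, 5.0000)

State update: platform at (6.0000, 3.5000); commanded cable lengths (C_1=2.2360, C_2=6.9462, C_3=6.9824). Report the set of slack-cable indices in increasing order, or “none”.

3

i=1: geometric 2.2361 vs commanded 2.2360 ⇒ taut
i=2: geometric 6.9462 vs commanded 6.9462 ⇒ taut
i=3: geometric 6.1847 vs commanded 6.9824 ⇒ slack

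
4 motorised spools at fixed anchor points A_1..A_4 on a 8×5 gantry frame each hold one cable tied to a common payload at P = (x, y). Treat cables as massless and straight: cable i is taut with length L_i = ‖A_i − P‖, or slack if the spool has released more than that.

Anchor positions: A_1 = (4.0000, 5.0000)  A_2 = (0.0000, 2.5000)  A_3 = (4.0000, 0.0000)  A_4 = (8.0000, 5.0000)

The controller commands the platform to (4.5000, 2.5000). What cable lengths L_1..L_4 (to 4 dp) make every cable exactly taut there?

(2.5495, 4.5000, 2.5495, 4.3012)

L_1: Δ = A_1−P = (-0.5000, 2.5000) → ‖Δ‖ = √6.5000 = 2.5495
L_2: Δ = A_2−P = (-4.5000, 0.0000) → ‖Δ‖ = √20.2500 = 4.5000
L_3: Δ = A_3−P = (-0.5000, -2.5000) → ‖Δ‖ = √6.5000 = 2.5495
L_4: Δ = A_4−P = (3.5000, 2.5000) → ‖Δ‖ = √18.5000 = 4.3012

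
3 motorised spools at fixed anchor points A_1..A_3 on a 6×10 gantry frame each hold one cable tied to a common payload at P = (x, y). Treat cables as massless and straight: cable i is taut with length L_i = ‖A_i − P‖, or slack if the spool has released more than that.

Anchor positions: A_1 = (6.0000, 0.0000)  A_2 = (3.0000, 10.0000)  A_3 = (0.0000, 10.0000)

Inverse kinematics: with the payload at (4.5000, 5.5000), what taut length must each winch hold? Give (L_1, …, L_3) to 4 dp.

(5.7009, 4.7434, 6.3640)

L_1 = √((6.0000−4.5000)² + (0.0000−5.5000)²) = 5.7009
L_2 = √((3.0000−4.5000)² + (10.0000−5.5000)²) = 4.7434
L_3 = √((0.0000−4.5000)² + (10.0000−5.5000)²) = 6.3640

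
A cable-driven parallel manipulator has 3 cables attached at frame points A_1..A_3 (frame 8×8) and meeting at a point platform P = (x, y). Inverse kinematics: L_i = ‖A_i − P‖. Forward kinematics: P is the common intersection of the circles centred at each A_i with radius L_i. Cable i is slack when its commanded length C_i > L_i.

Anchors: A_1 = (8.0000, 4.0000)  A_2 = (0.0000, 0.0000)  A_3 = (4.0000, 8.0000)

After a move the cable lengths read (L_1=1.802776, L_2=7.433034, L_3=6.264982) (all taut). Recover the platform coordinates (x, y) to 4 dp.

(7.0000, 2.5000)

expand ‖A_i−P‖²=L_i² and subtract eq 1 (c_i ≔ ‖A_i‖²−L_i²)
c_1 = 64.0000+16.0000−3.2500 = 76.7500
eq1−eq2 → [16.0000  8.0000]·P = 132.0000
eq1−eq3 → [8.0000  -8.0000]·P = 36.0000
2×2 solve → P = (7.0000, 2.5000)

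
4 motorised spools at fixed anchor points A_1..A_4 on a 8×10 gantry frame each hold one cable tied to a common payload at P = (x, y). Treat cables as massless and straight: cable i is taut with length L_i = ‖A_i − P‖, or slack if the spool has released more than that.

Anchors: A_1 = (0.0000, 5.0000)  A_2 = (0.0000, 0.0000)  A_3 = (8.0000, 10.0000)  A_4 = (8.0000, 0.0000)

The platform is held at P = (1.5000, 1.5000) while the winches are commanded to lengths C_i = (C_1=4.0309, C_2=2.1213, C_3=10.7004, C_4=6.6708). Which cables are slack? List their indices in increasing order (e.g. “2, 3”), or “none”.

1

cable 1: √((-1.5000)²+(3.5000)²)=3.8079, C_1=4.0309: slack
cable 2: √((-1.5000)²+(-1.5000)²)=2.1213, C_2=2.1213: taut
cable 3: √((6.5000)²+(8.5000)²)=10.7005, C_3=10.7004: taut
cable 4: √((6.5000)²+(-1.5000)²)=6.6708, C_4=6.6708: taut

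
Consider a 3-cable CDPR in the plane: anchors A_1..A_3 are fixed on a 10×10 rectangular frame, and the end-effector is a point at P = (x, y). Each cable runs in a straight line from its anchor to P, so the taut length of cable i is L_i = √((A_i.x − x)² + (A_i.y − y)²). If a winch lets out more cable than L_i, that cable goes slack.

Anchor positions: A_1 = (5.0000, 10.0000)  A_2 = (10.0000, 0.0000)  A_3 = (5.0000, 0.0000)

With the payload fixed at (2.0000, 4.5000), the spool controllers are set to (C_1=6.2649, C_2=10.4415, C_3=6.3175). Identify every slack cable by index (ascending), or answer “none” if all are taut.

2, 3

i=1: geometric 6.2650 vs commanded 6.2649 ⇒ taut
i=2: geometric 9.1788 vs commanded 10.4415 ⇒ slack
i=3: geometric 5.4083 vs commanded 6.3175 ⇒ slack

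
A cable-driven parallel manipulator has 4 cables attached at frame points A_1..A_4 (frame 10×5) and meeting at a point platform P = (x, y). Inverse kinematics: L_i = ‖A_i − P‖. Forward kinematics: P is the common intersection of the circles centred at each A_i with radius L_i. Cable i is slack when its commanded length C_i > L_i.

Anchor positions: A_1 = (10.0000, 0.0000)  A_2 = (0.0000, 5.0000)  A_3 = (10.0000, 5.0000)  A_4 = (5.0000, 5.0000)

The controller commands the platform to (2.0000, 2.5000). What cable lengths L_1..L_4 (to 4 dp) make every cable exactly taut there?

(8.3815, 3.2016, 8.3815, 3.9051)

cable 1: Δx=8.0000, Δy=-2.5000; L_1 = √(Δx²+Δy²) = 8.3815
cable 2: Δx=-2.0000, Δy=2.5000; L_2 = √(Δx²+Δy²) = 3.2016
cable 3: Δx=8.0000, Δy=2.5000; L_3 = √(Δx²+Δy²) = 8.3815
cable 4: Δx=3.0000, Δy=2.5000; L_4 = √(Δx²+Δy²) = 3.9051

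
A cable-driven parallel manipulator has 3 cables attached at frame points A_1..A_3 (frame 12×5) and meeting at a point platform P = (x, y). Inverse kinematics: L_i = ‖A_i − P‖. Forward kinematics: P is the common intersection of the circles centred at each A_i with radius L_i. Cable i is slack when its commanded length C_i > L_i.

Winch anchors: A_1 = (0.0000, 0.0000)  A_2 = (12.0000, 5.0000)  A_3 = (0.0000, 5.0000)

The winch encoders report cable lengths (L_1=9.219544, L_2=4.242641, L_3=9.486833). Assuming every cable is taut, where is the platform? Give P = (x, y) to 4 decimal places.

expand ‖A_i−P‖²=L_i² and subtract eq 1 (c_i ≔ ‖A_i‖²−L_i²)
c_1 = 0.0000+0.0000−85.0000 = -85.0000
eq1−eq2 → [-24.0000  -10.0000]·P = -236.0000
eq1−eq3 → [0.0000  -10.0000]·P = -20.0000
2×2 solve → P = (9.0000, 2.0000)

(9.0000, 2.0000)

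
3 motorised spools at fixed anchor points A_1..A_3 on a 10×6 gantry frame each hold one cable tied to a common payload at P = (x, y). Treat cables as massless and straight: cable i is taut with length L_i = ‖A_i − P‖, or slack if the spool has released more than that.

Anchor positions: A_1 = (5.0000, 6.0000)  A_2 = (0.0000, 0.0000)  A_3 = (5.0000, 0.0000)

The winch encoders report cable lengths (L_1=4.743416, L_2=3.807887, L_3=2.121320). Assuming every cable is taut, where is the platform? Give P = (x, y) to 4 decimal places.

each cable: (A_i−P)·(A_i−P) = L_i²; let k_i = ‖A_i‖²−L_i²
k_1 = 25.0000+36.0000−22.5000 = 38.5000
row 1: 10.0000x + 12.0000y = 53.0000  (k_2=-14.5000)
row 2: 0.0000x + 12.0000y = 18.0000  (k_3=20.5000)
Cramer on rows 1–2 → x = 3.5000, y = 1.5000

(3.5000, 1.5000)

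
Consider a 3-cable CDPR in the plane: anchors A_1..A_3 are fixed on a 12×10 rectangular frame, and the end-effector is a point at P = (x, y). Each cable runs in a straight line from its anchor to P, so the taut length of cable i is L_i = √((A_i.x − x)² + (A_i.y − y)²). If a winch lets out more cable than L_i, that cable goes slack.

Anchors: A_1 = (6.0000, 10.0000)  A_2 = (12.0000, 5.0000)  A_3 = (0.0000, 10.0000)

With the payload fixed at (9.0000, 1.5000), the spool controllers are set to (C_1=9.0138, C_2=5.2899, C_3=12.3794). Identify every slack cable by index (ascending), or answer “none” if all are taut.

2

cable 1: L_1 = ‖A_1−P‖ = 9.0139;  C_1 = 9.0138 → taut
cable 2: L_2 = ‖A_2−P‖ = 4.6098;  C_2 = 5.2899 → slack
cable 3: L_3 = ‖A_3−P‖ = 12.3794;  C_3 = 12.3794 → taut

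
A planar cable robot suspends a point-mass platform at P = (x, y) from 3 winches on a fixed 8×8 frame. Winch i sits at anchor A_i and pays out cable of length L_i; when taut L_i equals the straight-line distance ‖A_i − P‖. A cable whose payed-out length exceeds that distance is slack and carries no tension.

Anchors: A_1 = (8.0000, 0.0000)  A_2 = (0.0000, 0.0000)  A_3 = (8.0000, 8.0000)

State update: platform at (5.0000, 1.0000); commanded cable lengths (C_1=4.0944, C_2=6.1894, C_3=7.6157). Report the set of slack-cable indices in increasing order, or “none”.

1, 2

i=1: geometric 3.1623 vs commanded 4.0944 ⇒ slack
i=2: geometric 5.0990 vs commanded 6.1894 ⇒ slack
i=3: geometric 7.6158 vs commanded 7.6157 ⇒ taut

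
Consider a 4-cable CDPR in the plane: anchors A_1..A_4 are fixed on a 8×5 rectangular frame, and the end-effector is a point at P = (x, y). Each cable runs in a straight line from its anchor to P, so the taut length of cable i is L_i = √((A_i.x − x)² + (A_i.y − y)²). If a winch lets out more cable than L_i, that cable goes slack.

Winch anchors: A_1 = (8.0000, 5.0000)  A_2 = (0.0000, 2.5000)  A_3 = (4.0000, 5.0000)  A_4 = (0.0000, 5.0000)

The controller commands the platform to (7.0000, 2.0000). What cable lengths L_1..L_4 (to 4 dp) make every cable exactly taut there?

L_1 = √((8.0000−7.0000)² + (5.0000−2.0000)²) = 3.1623
L_2 = √((0.0000−7.0000)² + (2.5000−2.0000)²) = 7.0178
L_3 = √((4.0000−7.0000)² + (5.0000−2.0000)²) = 4.2426
L_4 = √((0.0000−7.0000)² + (5.0000−2.0000)²) = 7.6158

(3.1623, 7.0178, 4.2426, 7.6158)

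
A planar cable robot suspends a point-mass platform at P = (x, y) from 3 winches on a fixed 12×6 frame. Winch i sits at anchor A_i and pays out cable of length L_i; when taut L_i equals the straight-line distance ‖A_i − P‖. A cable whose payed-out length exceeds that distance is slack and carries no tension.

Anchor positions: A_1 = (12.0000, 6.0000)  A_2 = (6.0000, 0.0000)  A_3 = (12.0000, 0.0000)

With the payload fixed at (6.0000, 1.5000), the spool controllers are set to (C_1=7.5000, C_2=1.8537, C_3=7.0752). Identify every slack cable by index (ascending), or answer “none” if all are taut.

2, 3

i=1: geometric 7.5000 vs commanded 7.5000 ⇒ taut
i=2: geometric 1.5000 vs commanded 1.8537 ⇒ slack
i=3: geometric 6.1847 vs commanded 7.0752 ⇒ slack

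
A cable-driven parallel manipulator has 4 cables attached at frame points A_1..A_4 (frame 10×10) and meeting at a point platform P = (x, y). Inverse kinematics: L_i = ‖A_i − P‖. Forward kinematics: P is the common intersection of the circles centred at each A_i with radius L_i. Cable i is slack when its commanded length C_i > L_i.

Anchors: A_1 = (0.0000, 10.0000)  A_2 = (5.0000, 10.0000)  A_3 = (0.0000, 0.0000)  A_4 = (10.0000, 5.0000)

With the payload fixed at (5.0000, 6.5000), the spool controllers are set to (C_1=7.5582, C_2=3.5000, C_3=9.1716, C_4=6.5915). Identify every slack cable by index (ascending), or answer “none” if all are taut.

1, 3, 4

cable 1: L_1 = ‖A_1−P‖ = 6.1033;  C_1 = 7.5582 → slack
cable 2: L_2 = ‖A_2−P‖ = 3.5000;  C_2 = 3.5000 → taut
cable 3: L_3 = ‖A_3−P‖ = 8.2006;  C_3 = 9.1716 → slack
cable 4: L_4 = ‖A_4−P‖ = 5.2202;  C_4 = 6.5915 → slack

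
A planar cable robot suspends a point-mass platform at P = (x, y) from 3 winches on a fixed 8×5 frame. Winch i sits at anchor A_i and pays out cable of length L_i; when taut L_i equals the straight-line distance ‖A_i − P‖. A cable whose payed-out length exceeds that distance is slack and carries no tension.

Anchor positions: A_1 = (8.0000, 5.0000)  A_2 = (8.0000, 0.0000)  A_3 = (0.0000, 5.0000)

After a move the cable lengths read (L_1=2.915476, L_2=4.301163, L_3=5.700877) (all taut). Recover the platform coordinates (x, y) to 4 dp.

(5.5000, 3.5000)

expand ‖A_i−P‖²=L_i² and subtract eq 1 (k_i ≔ ‖A_i‖²−L_i²)
k_1 = 64.0000+25.0000−8.5000 = 80.5000
eq1−eq2 → [0.0000  10.0000]·P = 35.0000
eq1−eq3 → [16.0000  0.0000]·P = 88.0000
2×2 solve → P = (5.5000, 3.5000)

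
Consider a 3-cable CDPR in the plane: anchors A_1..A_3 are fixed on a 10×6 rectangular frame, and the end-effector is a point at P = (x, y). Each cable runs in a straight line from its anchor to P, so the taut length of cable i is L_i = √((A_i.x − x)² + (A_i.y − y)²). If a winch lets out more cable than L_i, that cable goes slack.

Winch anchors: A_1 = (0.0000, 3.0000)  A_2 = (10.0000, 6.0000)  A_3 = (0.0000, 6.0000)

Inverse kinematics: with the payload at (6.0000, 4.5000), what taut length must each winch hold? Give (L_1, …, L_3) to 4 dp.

L_1 = √((0.0000−6.0000)² + (3.0000−4.5000)²) = 6.1847
L_2 = √((10.0000−6.0000)² + (6.0000−4.5000)²) = 4.2720
L_3 = √((0.0000−6.0000)² + (6.0000−4.5000)²) = 6.1847

(6.1847, 4.2720, 6.1847)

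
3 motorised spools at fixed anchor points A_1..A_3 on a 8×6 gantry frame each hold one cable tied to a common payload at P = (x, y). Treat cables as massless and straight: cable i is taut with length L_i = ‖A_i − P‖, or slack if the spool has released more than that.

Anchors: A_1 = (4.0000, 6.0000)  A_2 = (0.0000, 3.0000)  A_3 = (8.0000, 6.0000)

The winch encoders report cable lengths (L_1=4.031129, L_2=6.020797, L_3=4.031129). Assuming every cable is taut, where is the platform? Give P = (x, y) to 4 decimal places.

(6.0000, 2.5000)

circle eqns → linear via eq_j − eq_1; set k_j = A_j·A_j − L_j²
k_1 = 16.0000+36.0000−16.2500 = 35.7500
8.0000·x + 6.0000·y = k_1−k_2 = 63.0000
-8.0000·x + 0.0000·y = k_1−k_3 = -48.0000
solve first two rows → x=6.0000, y=2.5000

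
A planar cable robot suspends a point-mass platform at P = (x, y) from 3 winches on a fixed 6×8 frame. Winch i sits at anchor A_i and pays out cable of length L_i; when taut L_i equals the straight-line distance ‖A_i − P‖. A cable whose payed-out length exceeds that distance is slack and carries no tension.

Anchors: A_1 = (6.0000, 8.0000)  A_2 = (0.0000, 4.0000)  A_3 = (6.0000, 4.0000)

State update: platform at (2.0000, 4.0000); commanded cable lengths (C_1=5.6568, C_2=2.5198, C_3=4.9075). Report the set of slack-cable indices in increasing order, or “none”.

2, 3

cable 1: √((4.0000)²+(4.0000)²)=5.6569, C_1=5.6568: taut
cable 2: √((-2.0000)²+(0.0000)²)=2.0000, C_2=2.5198: slack
cable 3: √((4.0000)²+(0.0000)²)=4.0000, C_3=4.9075: slack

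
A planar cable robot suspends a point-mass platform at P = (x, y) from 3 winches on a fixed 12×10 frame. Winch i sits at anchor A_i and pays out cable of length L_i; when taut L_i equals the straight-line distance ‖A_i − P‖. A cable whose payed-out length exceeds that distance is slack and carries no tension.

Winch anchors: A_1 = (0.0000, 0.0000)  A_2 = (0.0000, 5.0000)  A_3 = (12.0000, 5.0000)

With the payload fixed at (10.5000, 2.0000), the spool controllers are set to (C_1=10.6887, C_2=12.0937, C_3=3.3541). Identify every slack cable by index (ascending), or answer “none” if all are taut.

cable 1: √((-10.5000)²+(-2.0000)²)=10.6888, C_1=10.6887: taut
cable 2: √((-10.5000)²+(3.0000)²)=10.9202, C_2=12.0937: slack
cable 3: √((1.5000)²+(3.0000)²)=3.3541, C_3=3.3541: taut

2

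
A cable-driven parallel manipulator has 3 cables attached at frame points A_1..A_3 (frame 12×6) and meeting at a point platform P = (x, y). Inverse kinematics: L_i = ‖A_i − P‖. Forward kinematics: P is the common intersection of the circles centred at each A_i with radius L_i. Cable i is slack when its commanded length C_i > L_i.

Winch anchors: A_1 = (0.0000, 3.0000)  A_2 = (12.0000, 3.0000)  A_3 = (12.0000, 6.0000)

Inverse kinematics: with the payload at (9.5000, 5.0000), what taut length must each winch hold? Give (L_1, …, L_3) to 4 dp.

cable 1: Δx=-9.5000, Δy=-2.0000; L_1 = √(Δx²+Δy²) = 9.7082
cable 2: Δx=2.5000, Δy=-2.0000; L_2 = √(Δx²+Δy²) = 3.2016
cable 3: Δx=2.5000, Δy=1.0000; L_3 = √(Δx²+Δy²) = 2.6926

(9.7082, 3.2016, 2.6926)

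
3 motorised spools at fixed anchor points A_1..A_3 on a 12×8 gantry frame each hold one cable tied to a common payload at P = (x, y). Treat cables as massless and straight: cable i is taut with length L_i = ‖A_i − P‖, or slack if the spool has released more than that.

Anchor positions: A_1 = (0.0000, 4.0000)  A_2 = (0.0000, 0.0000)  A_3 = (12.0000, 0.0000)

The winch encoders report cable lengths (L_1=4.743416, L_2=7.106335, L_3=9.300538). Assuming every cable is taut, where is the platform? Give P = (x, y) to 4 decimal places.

each cable: (A_i−P)·(A_i−P) = L_i²; let q_i = ‖A_i‖²−L_i²
q_1 = 0.0000+16.0000−22.5000 = -6.5000
row 1: 0.0000x + 8.0000y = 44.0000  (q_2=-50.5000)
row 2: -24.0000x + 8.0000y = -64.0000  (q_3=57.5000)
Cramer on rows 1–2 → x = 4.5000, y = 5.5000

(4.5000, 5.5000)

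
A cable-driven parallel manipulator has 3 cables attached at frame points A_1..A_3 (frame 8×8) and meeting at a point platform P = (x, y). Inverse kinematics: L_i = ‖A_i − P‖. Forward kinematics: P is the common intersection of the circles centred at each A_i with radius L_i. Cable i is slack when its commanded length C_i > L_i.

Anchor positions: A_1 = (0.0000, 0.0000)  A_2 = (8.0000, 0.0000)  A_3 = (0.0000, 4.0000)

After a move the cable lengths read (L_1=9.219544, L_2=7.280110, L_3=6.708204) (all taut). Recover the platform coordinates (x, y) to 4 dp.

(6.0000, 7.0000)

circle eqns → linear via eq_j − eq_1; set q_j = A_j·A_j − L_j²
q_1 = 0.0000+0.0000−85.0000 = -85.0000
-16.0000·x + 0.0000·y = q_1−q_2 = -96.0000
0.0000·x − 8.0000·y = q_1−q_3 = -56.0000
solve first two rows → x=6.0000, y=7.0000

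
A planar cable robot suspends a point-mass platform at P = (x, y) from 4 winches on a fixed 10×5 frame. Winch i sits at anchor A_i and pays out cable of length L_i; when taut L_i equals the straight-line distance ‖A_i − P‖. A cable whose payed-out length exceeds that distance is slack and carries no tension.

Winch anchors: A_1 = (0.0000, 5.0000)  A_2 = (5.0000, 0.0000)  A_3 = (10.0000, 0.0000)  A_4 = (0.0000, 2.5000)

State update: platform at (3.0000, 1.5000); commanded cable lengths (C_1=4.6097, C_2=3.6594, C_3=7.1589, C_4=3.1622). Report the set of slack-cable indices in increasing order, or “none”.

2

cable 1: L_1 = ‖A_1−P‖ = 4.6098;  C_1 = 4.6097 → taut
cable 2: L_2 = ‖A_2−P‖ = 2.5000;  C_2 = 3.6594 → slack
cable 3: L_3 = ‖A_3−P‖ = 7.1589;  C_3 = 7.1589 → taut
cable 4: L_4 = ‖A_4−P‖ = 3.1623;  C_4 = 3.1622 → taut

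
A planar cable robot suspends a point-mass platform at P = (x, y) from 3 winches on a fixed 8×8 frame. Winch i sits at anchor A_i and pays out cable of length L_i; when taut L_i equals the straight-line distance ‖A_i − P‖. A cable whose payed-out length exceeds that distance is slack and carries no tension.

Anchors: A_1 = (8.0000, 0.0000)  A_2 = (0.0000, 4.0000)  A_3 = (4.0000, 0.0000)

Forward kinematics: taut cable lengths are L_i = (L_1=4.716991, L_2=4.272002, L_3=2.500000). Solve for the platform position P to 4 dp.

(4.0000, 2.5000)

circle eqns → linear via eq_j − eq_1; set q_j = A_j·A_j − L_j²
q_1 = 64.0000+0.0000−22.2500 = 41.7500
16.0000·x − 8.0000·y = q_1−q_2 = 44.0000
8.0000·x + 0.0000·y = q_1−q_3 = 32.0000
solve first two rows → x=4.0000, y=2.5000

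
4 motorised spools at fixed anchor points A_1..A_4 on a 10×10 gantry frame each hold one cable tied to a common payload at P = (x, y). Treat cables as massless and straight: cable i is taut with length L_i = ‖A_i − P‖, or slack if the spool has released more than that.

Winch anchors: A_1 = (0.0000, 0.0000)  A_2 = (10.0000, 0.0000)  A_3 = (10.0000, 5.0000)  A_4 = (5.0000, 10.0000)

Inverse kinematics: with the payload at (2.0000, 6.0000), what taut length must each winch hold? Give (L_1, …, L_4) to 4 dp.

L_1: Δ = A_1−P = (-2.0000, -6.0000) → ‖Δ‖ = √40.0000 = 6.3246
L_2: Δ = A_2−P = (8.0000, -6.0000) → ‖Δ‖ = √100.0000 = 10.0000
L_3: Δ = A_3−P = (8.0000, -1.0000) → ‖Δ‖ = √65.0000 = 8.0623
L_4: Δ = A_4−P = (3.0000, 4.0000) → ‖Δ‖ = √25.0000 = 5.0000

(6.3246, 10.0000, 8.0623, 5.0000)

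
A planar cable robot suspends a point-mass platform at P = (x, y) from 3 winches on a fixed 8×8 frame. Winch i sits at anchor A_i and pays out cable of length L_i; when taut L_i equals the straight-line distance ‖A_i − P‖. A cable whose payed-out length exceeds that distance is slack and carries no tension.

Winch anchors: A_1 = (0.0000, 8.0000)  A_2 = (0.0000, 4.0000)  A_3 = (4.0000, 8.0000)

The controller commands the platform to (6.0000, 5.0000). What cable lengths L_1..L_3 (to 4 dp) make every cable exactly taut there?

cable 1: Δx=-6.0000, Δy=3.0000; L_1 = √(Δx²+Δy²) = 6.7082
cable 2: Δx=-6.0000, Δy=-1.0000; L_2 = √(Δx²+Δy²) = 6.0828
cable 3: Δx=-2.0000, Δy=3.0000; L_3 = √(Δx²+Δy²) = 3.6056

(6.7082, 6.0828, 3.6056)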